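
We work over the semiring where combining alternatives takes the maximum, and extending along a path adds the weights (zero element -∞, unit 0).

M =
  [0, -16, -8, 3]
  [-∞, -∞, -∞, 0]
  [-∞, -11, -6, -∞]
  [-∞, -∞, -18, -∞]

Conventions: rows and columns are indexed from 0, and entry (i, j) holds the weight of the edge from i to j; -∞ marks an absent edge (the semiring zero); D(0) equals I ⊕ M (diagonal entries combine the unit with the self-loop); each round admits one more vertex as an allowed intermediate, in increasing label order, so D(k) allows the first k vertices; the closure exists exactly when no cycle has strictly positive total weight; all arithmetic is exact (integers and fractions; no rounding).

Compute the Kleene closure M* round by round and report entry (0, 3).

D(0):
  [0, -16, -8, 3]
  [-∞, 0, -∞, 0]
  [-∞, -11, 0, -∞]
  [-∞, -∞, -18, 0]
D(1):
  [0, -16, -8, 3]
  [-∞, 0, -∞, 0]
  [-∞, -11, 0, -∞]
  [-∞, -∞, -18, 0]
D(2):
  [0, -16, -8, 3]
  [-∞, 0, -∞, 0]
  [-∞, -11, 0, -11]
  [-∞, -∞, -18, 0]
D(3):
  [0, -16, -8, 3]
  [-∞, 0, -∞, 0]
  [-∞, -11, 0, -11]
  [-∞, -29, -18, 0]
D(4):
  [0, -16, -8, 3]
  [-∞, 0, -18, 0]
  [-∞, -11, 0, -11]
  [-∞, -29, -18, 0]
Answer: M*[0][3] = 3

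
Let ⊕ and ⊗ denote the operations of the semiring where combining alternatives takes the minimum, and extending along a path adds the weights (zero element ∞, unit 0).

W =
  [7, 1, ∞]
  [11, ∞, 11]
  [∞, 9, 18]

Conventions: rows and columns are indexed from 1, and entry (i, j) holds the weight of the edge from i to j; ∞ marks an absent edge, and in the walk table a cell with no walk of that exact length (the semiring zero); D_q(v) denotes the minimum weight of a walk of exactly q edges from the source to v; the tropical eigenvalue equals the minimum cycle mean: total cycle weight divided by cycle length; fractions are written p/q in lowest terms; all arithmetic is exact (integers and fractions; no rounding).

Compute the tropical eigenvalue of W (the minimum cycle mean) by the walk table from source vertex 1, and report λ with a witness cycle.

q=0: [0, ∞, ∞]
q=1: [7, 1, ∞]
q=2: [12, 8, 12]
q=3: [19, 13, 19]
Optimal cycle mean attained by: cycle 1->2->1, total 1 + 11, length 2.
Answer: λ = 6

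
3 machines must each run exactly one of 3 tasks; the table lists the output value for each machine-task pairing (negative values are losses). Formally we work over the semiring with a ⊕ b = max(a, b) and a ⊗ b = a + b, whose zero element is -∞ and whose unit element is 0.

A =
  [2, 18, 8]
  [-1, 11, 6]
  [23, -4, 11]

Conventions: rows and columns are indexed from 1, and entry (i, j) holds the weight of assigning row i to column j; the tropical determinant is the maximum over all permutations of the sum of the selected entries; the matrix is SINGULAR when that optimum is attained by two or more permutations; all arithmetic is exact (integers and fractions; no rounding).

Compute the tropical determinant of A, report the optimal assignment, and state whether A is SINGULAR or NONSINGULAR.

σ = (1, 2, 3): 2 + 11 + 11 = 24
σ = (1, 3, 2): 2 + 6 + (-4) = 4
σ = (2, 1, 3): 18 + (-1) + 11 = 28
σ = (2, 3, 1): 18 + 6 + 23 = 47
σ = (3, 1, 2): 8 + (-1) + (-4) = 3
σ = (3, 2, 1): 8 + 11 + 23 = 42
Optimal value attained by: σ = (2, 3, 1).
Answer: det⊕(A) = 47; verdict: NONSINGULAR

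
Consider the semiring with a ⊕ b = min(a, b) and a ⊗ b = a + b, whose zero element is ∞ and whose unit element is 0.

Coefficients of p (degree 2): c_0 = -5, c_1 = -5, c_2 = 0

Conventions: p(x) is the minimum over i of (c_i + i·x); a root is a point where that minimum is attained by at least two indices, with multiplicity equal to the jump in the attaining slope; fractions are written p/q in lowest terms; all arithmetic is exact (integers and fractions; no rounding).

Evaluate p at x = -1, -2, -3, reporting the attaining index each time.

p(-1) = min(-5+0·(-1)=-5, -5+1·(-1)=-6, 0+2·(-1)=-2) = -6 (attained by i=1)
p(-2) = min(-5+0·(-2)=-5, -5+1·(-2)=-7, 0+2·(-2)=-4) = -7 (attained by i=1)
p(-3) = min(-5+0·(-3)=-5, -5+1·(-3)=-8, 0+2·(-3)=-6) = -8 (attained by i=1)
Answer: p(-1) = -6; p(-2) = -7; p(-3) = -8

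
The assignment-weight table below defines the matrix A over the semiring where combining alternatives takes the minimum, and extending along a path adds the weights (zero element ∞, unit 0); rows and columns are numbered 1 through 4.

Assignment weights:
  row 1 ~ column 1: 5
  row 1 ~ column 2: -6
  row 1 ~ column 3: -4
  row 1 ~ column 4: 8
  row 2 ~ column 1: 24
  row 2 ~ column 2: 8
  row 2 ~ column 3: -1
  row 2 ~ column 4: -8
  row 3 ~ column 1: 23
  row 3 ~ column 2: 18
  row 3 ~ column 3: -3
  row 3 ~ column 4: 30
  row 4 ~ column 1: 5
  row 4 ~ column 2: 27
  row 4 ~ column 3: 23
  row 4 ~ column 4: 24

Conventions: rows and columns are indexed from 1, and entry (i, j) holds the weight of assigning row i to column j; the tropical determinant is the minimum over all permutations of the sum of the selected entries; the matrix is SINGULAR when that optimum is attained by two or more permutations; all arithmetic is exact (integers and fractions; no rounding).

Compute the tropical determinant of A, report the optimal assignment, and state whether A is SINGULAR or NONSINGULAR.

σ = (1, 2, 3, 4): 5 + 8 + (-3) + 24 = 34
σ = (1, 2, 4, 3): 5 + 8 + 30 + 23 = 66
σ = (1, 3, 2, 4): 5 + (-1) + 18 + 24 = 46
σ = (1, 3, 4, 2): 5 + (-1) + 30 + 27 = 61
σ = (1, 4, 2, 3): 5 + (-8) + 18 + 23 = 38
σ = (1, 4, 3, 2): 5 + (-8) + (-3) + 27 = 21
σ = (2, 1, 3, 4): (-6) + 24 + (-3) + 24 = 39
σ = (2, 1, 4, 3): (-6) + 24 + 30 + 23 = 71
σ = (2, 3, 1, 4): (-6) + (-1) + 23 + 24 = 40
σ = (2, 3, 4, 1): (-6) + (-1) + 30 + 5 = 28
σ = (2, 4, 1, 3): (-6) + (-8) + 23 + 23 = 32
σ = (2, 4, 3, 1): (-6) + (-8) + (-3) + 5 = -12
σ = (3, 1, 2, 4): (-4) + 24 + 18 + 24 = 62
σ = (3, 1, 4, 2): (-4) + 24 + 30 + 27 = 77
σ = (3, 2, 1, 4): (-4) + 8 + 23 + 24 = 51
σ = (3, 2, 4, 1): (-4) + 8 + 30 + 5 = 39
σ = (3, 4, 1, 2): (-4) + (-8) + 23 + 27 = 38
σ = (3, 4, 2, 1): (-4) + (-8) + 18 + 5 = 11
σ = (4, 1, 2, 3): 8 + 24 + 18 + 23 = 73
σ = (4, 1, 3, 2): 8 + 24 + (-3) + 27 = 56
σ = (4, 2, 1, 3): 8 + 8 + 23 + 23 = 62
σ = (4, 2, 3, 1): 8 + 8 + (-3) + 5 = 18
σ = (4, 3, 1, 2): 8 + (-1) + 23 + 27 = 57
σ = (4, 3, 2, 1): 8 + (-1) + 18 + 5 = 30
Optimal value attained by: σ = (2, 4, 3, 1).
Answer: det⊕(A) = -12; verdict: NONSINGULAR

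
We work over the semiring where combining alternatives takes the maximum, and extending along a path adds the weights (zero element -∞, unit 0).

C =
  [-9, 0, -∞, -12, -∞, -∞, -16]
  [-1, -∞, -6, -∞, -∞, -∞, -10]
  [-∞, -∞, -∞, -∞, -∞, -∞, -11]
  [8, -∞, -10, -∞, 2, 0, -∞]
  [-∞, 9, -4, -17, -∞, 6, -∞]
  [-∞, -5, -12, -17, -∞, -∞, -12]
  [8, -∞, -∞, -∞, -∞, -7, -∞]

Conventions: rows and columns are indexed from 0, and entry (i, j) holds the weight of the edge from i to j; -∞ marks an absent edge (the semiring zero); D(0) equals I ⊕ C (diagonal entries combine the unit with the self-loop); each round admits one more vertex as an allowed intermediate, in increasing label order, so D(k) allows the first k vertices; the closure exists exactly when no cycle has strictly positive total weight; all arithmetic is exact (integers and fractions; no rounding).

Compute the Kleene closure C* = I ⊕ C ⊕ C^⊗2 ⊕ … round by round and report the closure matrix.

D(0):
  [0, 0, -∞, -12, -∞, -∞, -16]
  [-1, 0, -6, -∞, -∞, -∞, -10]
  [-∞, -∞, 0, -∞, -∞, -∞, -11]
  [8, -∞, -10, 0, 2, 0, -∞]
  [-∞, 9, -4, -17, 0, 6, -∞]
  [-∞, -5, -12, -17, -∞, 0, -12]
  [8, -∞, -∞, -∞, -∞, -7, 0]
D(1):
  [0, 0, -∞, -12, -∞, -∞, -16]
  [-1, 0, -6, -13, -∞, -∞, -10]
  [-∞, -∞, 0, -∞, -∞, -∞, -11]
  [8, 8, -10, 0, 2, 0, -8]
  [-∞, 9, -4, -17, 0, 6, -∞]
  [-∞, -5, -12, -17, -∞, 0, -12]
  [8, 8, -∞, -4, -∞, -7, 0]
D(2):
  [0, 0, -6, -12, -∞, -∞, -10]
  [-1, 0, -6, -13, -∞, -∞, -10]
  [-∞, -∞, 0, -∞, -∞, -∞, -11]
  [8, 8, 2, 0, 2, 0, -2]
  [8, 9, 3, -4, 0, 6, -1]
  [-6, -5, -11, -17, -∞, 0, -12]
  [8, 8, 2, -4, -∞, -7, 0]
D(3):
  [0, 0, -6, -12, -∞, -∞, -10]
  [-1, 0, -6, -13, -∞, -∞, -10]
  [-∞, -∞, 0, -∞, -∞, -∞, -11]
  [8, 8, 2, 0, 2, 0, -2]
  [8, 9, 3, -4, 0, 6, -1]
  [-6, -5, -11, -17, -∞, 0, -12]
  [8, 8, 2, -4, -∞, -7, 0]
D(4):
  [0, 0, -6, -12, -10, -12, -10]
  [-1, 0, -6, -13, -11, -13, -10]
  [-∞, -∞, 0, -∞, -∞, -∞, -11]
  [8, 8, 2, 0, 2, 0, -2]
  [8, 9, 3, -4, 0, 6, -1]
  [-6, -5, -11, -17, -15, 0, -12]
  [8, 8, 2, -4, -2, -4, 0]
D(5):
  [0, 0, -6, -12, -10, -4, -10]
  [-1, 0, -6, -13, -11, -5, -10]
  [-∞, -∞, 0, -∞, -∞, -∞, -11]
  [10, 11, 5, 0, 2, 8, 1]
  [8, 9, 3, -4, 0, 6, -1]
  [-6, -5, -11, -17, -15, 0, -12]
  [8, 8, 2, -4, -2, 4, 0]
D(6):
  [0, 0, -6, -12, -10, -4, -10]
  [-1, 0, -6, -13, -11, -5, -10]
  [-∞, -∞, 0, -∞, -∞, -∞, -11]
  [10, 11, 5, 0, 2, 8, 1]
  [8, 9, 3, -4, 0, 6, -1]
  [-6, -5, -11, -17, -15, 0, -12]
  [8, 8, 2, -4, -2, 4, 0]
D(7):
  [0, 0, -6, -12, -10, -4, -10]
  [-1, 0, -6, -13, -11, -5, -10]
  [-3, -3, 0, -15, -13, -7, -11]
  [10, 11, 5, 0, 2, 8, 1]
  [8, 9, 3, -4, 0, 6, -1]
  [-4, -4, -10, -16, -14, 0, -12]
  [8, 8, 2, -4, -2, 4, 0]
Answer: C* = [[0, 0, -6, -12, -10, -4, -10], [-1, 0, -6, -13, -11, -5, -10], [-3, -3, 0, -15, -13, -7, -11], [10, 11, 5, 0, 2, 8, 1], [8, 9, 3, -4, 0, 6, -1], [-4, -4, -10, -16, -14, 0, -12], [8, 8, 2, -4, -2, 4, 0]]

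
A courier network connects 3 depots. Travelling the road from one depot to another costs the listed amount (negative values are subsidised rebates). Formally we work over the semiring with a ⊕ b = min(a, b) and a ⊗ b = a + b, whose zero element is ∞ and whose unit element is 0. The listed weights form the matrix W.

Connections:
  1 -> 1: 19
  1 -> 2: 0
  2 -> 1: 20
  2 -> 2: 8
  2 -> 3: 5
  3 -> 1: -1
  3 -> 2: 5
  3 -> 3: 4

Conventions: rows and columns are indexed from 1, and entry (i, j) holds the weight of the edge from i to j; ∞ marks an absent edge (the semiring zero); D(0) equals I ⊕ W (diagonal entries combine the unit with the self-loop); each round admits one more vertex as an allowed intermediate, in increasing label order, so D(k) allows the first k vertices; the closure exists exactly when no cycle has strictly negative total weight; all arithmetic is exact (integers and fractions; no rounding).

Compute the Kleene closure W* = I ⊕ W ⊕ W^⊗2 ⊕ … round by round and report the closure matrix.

D(0):
  [0, 0, ∞]
  [20, 0, 5]
  [-1, 5, 0]
D(1):
  [0, 0, ∞]
  [20, 0, 5]
  [-1, -1, 0]
D(2):
  [0, 0, 5]
  [20, 0, 5]
  [-1, -1, 0]
D(3):
  [0, 0, 5]
  [4, 0, 5]
  [-1, -1, 0]
Answer: W* = [[0, 0, 5], [4, 0, 5], [-1, -1, 0]]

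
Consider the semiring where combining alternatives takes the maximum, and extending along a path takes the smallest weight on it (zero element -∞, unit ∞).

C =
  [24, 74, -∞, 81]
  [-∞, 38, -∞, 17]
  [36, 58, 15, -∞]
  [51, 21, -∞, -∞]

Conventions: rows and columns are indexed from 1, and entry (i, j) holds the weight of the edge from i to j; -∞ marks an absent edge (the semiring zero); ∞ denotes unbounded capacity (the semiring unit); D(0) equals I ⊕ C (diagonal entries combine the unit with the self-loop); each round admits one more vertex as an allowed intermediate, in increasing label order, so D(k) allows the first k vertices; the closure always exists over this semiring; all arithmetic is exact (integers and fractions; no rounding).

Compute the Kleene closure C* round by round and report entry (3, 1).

D(0):
  [∞, 74, -∞, 81]
  [-∞, ∞, -∞, 17]
  [36, 58, ∞, -∞]
  [51, 21, -∞, ∞]
D(1):
  [∞, 74, -∞, 81]
  [-∞, ∞, -∞, 17]
  [36, 58, ∞, 36]
  [51, 51, -∞, ∞]
D(2):
  [∞, 74, -∞, 81]
  [-∞, ∞, -∞, 17]
  [36, 58, ∞, 36]
  [51, 51, -∞, ∞]
D(3):
  [∞, 74, -∞, 81]
  [-∞, ∞, -∞, 17]
  [36, 58, ∞, 36]
  [51, 51, -∞, ∞]
D(4):
  [∞, 74, -∞, 81]
  [17, ∞, -∞, 17]
  [36, 58, ∞, 36]
  [51, 51, -∞, ∞]
Answer: C*[3][1] = 36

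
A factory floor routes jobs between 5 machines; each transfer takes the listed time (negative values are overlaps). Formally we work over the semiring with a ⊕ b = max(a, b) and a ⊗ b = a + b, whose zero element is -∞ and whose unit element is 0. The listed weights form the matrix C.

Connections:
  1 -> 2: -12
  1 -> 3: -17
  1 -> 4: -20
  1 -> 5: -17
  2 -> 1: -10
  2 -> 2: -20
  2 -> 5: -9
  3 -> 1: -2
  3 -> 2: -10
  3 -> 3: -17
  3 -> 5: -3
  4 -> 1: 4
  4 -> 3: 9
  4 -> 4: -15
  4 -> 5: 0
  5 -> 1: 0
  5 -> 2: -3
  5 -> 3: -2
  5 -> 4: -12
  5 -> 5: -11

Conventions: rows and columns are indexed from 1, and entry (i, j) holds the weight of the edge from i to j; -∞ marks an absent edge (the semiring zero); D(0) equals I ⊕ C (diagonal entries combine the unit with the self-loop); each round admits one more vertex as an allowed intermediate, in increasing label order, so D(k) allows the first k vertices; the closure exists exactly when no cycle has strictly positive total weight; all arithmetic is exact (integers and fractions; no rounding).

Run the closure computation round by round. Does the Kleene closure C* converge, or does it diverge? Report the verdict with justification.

D(0):
  [0, -12, -17, -20, -17]
  [-10, 0, -∞, -∞, -9]
  [-2, -10, 0, -∞, -3]
  [4, -∞, 9, 0, 0]
  [0, -3, -2, -12, 0]
D(1):
  [0, -12, -17, -20, -17]
  [-10, 0, -27, -30, -9]
  [-2, -10, 0, -22, -3]
  [4, -8, 9, 0, 0]
  [0, -3, -2, -12, 0]
D(2):
  [0, -12, -17, -20, -17]
  [-10, 0, -27, -30, -9]
  [-2, -10, 0, -22, -3]
  [4, -8, 9, 0, 0]
  [0, -3, -2, -12, 0]
D(3):
  [0, -12, -17, -20, -17]
  [-10, 0, -27, -30, -9]
  [-2, -10, 0, -22, -3]
  [7, -1, 9, 0, 6]
  [0, -3, -2, -12, 0]
D(4):
  [0, -12, -11, -20, -14]
  [-10, 0, -21, -30, -9]
  [-2, -10, 0, -22, -3]
  [7, -1, 9, 0, 6]
  [0, -3, -2, -12, 0]
D(5):
  [0, -12, -11, -20, -14]
  [-9, 0, -11, -21, -9]
  [-2, -6, 0, -15, -3]
  [7, 3, 9, 0, 6]
  [0, -3, -2, -12, 0]
Key observation: every diagonal entry stays at the unit through all rounds, so no improving cycle exists.
Answer: CONVERGES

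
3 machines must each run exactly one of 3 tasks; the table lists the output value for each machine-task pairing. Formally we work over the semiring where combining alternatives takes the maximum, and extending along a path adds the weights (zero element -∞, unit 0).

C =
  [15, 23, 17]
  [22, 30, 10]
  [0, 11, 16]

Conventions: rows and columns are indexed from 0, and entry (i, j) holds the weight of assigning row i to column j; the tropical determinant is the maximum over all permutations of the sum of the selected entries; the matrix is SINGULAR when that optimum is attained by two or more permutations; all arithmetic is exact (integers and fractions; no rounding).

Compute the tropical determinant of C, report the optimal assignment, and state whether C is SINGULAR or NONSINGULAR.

σ = (0, 1, 2): 15 + 30 + 16 = 61
σ = (0, 2, 1): 15 + 10 + 11 = 36
σ = (1, 0, 2): 23 + 22 + 16 = 61
σ = (1, 2, 0): 23 + 10 + 0 = 33
σ = (2, 0, 1): 17 + 22 + 11 = 50
σ = (2, 1, 0): 17 + 30 + 0 = 47
Optimal value attained by: σ = (0, 1, 2).
Answer: det⊕(C) = 61; verdict: SINGULAR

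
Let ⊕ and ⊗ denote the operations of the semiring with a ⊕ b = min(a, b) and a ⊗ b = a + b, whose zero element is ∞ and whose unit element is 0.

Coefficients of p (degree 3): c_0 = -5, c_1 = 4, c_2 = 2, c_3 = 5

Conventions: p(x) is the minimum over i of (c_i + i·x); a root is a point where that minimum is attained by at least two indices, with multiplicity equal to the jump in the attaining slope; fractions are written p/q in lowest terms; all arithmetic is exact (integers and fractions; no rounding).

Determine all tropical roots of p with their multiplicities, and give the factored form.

hull edge (i=0, c=-5) to (i=3, c=5): slope 10/3, span 3
Factored form: p(x) = 5 ⊗ (x ⊕ (-10/3)) ⊗ (x ⊕ (-10/3)) ⊗ (x ⊕ (-10/3))
Answer: roots = -10/3 (mult 3)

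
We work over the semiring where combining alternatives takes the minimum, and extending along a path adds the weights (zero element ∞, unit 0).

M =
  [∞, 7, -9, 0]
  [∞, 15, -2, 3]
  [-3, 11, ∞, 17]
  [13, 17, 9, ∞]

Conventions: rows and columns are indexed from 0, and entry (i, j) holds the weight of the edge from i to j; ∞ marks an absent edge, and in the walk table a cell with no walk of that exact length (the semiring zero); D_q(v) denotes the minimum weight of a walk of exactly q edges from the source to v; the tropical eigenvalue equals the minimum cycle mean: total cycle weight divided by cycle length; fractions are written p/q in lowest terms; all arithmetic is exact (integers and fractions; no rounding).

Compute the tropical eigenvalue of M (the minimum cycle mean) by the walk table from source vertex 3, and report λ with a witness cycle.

q=0: [∞, ∞, ∞, 0]
q=1: [13, 17, 9, ∞]
q=2: [6, 20, 4, 13]
q=3: [1, 13, -3, 6]
q=4: [-6, 8, -8, 1]
Optimal cycle mean attained by: cycle 0->2->0, total (-9) + (-3), length 2.
Answer: λ = -6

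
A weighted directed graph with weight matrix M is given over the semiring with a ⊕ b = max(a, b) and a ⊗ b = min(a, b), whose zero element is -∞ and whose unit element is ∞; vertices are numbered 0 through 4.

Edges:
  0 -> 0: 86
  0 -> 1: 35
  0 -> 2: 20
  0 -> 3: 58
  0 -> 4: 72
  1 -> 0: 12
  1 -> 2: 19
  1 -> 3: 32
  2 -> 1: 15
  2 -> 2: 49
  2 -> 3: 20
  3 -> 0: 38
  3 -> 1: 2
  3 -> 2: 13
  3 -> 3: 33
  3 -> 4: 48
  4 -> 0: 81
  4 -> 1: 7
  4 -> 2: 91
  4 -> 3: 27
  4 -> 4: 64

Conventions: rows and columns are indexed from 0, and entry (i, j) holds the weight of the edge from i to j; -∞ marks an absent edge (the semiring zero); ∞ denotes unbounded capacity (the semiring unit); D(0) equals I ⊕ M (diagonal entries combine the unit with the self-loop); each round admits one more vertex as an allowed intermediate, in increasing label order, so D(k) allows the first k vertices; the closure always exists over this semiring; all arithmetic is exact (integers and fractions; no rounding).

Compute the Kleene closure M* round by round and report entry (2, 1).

D(0):
  [∞, 35, 20, 58, 72]
  [12, ∞, 19, 32, -∞]
  [-∞, 15, ∞, 20, -∞]
  [38, 2, 13, ∞, 48]
  [81, 7, 91, 27, ∞]
D(1):
  [∞, 35, 20, 58, 72]
  [12, ∞, 19, 32, 12]
  [-∞, 15, ∞, 20, -∞]
  [38, 35, 20, ∞, 48]
  [81, 35, 91, 58, ∞]
D(2):
  [∞, 35, 20, 58, 72]
  [12, ∞, 19, 32, 12]
  [12, 15, ∞, 20, 12]
  [38, 35, 20, ∞, 48]
  [81, 35, 91, 58, ∞]
D(3):
  [∞, 35, 20, 58, 72]
  [12, ∞, 19, 32, 12]
  [12, 15, ∞, 20, 12]
  [38, 35, 20, ∞, 48]
  [81, 35, 91, 58, ∞]
D(4):
  [∞, 35, 20, 58, 72]
  [32, ∞, 20, 32, 32]
  [20, 20, ∞, 20, 20]
  [38, 35, 20, ∞, 48]
  [81, 35, 91, 58, ∞]
D(5):
  [∞, 35, 72, 58, 72]
  [32, ∞, 32, 32, 32]
  [20, 20, ∞, 20, 20]
  [48, 35, 48, ∞, 48]
  [81, 35, 91, 58, ∞]
Answer: M*[2][1] = 20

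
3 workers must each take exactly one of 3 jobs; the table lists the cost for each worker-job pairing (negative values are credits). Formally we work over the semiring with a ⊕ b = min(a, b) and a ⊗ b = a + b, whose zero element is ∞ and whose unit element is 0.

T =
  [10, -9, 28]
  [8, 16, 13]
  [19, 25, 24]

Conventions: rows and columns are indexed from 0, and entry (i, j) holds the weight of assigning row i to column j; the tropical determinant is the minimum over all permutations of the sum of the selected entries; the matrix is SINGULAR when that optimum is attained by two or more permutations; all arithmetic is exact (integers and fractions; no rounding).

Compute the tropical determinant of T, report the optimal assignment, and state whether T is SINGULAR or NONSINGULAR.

σ = (0, 1, 2): 10 + 16 + 24 = 50
σ = (0, 2, 1): 10 + 13 + 25 = 48
σ = (1, 0, 2): (-9) + 8 + 24 = 23
σ = (1, 2, 0): (-9) + 13 + 19 = 23
σ = (2, 0, 1): 28 + 8 + 25 = 61
σ = (2, 1, 0): 28 + 16 + 19 = 63
Optimal value attained by: σ = (1, 0, 2).
Answer: det⊕(T) = 23; verdict: SINGULAR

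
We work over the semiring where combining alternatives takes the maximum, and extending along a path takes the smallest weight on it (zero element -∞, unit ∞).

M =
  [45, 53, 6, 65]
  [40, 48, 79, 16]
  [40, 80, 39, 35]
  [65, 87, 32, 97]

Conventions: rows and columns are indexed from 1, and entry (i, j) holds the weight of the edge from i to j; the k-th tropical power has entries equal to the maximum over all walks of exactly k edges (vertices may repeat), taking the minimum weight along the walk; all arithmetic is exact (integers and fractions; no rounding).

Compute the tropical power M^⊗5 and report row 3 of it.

M^⊗2:
  [65, 65, 53, 65]
  [40, 79, 48, 40]
  [40, 48, 79, 40]
  [65, 87, 79, 97]
M^⊗3:
  [65, 65, 65, 65]
  [40, 48, 79, 40]
  [40, 79, 48, 40]
  [65, 87, 79, 97]
M^⊗4:
  [65, 65, 65, 65]
  [40, 79, 48, 40]
  [40, 48, 79, 40]
  [65, 87, 79, 97]
M^⊗5:
  [65, 65, 65, 65]
  [40, 48, 79, 40]
  [40, 79, 48, 40]
  [65, 87, 79, 97]
Answer: row 3 of M^⊗5 = [40, 79, 48, 40]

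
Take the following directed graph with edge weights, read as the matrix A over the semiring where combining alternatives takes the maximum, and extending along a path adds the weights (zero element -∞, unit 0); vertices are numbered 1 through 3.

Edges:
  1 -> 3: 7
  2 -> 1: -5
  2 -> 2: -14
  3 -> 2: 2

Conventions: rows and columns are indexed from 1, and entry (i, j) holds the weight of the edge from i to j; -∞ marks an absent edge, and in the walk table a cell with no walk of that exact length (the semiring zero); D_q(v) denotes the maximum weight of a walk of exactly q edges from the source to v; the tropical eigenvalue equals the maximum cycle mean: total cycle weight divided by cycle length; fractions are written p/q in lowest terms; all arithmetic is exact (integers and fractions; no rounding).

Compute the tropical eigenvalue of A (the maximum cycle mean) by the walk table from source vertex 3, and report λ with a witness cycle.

q=0: [-∞, -∞, 0]
q=1: [-∞, 2, -∞]
q=2: [-3, -12, -∞]
q=3: [-17, -26, 4]
Optimal cycle mean attained by: cycle 1->3->2->1, total 7 + 2 + (-5), length 3.
Answer: λ = 4/3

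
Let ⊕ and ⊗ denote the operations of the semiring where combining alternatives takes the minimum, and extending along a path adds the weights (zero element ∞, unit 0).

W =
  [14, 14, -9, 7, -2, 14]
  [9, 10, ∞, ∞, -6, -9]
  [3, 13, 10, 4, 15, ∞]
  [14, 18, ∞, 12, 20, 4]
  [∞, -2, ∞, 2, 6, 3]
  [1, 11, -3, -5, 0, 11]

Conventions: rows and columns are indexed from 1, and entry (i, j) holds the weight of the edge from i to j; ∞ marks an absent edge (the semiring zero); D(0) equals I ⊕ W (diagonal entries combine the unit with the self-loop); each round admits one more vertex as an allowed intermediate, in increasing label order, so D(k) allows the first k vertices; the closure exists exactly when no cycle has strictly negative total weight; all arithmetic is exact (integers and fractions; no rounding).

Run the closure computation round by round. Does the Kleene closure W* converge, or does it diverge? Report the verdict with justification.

D(0):
  [0, 14, -9, 7, -2, 14]
  [9, 0, ∞, ∞, -6, -9]
  [3, 13, 0, 4, 15, ∞]
  [14, 18, ∞, 0, 20, 4]
  [∞, -2, ∞, 2, 0, 3]
  [1, 11, -3, -5, 0, 0]
Detection: at round 1, diagonal entry (3, 3) turns strictly negative.
Key observation: the cycle 3->1->3 has total weight 3 + (-9), which is strictly negative.
Answer: DIVERGES — negative cycle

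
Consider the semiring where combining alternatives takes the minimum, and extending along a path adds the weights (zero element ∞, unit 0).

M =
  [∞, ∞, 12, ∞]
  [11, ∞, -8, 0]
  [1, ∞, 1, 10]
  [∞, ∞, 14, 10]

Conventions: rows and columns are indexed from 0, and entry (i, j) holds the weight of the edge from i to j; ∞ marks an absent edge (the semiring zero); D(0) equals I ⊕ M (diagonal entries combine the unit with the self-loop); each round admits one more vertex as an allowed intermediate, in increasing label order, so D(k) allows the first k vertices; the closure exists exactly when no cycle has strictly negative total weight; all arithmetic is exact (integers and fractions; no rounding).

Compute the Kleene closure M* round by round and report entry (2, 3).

D(0):
  [0, ∞, 12, ∞]
  [11, 0, -8, 0]
  [1, ∞, 0, 10]
  [∞, ∞, 14, 0]
D(1):
  [0, ∞, 12, ∞]
  [11, 0, -8, 0]
  [1, ∞, 0, 10]
  [∞, ∞, 14, 0]
D(2):
  [0, ∞, 12, ∞]
  [11, 0, -8, 0]
  [1, ∞, 0, 10]
  [∞, ∞, 14, 0]
D(3):
  [0, ∞, 12, 22]
  [-7, 0, -8, 0]
  [1, ∞, 0, 10]
  [15, ∞, 14, 0]
D(4):
  [0, ∞, 12, 22]
  [-7, 0, -8, 0]
  [1, ∞, 0, 10]
  [15, ∞, 14, 0]
Answer: M*[2][3] = 10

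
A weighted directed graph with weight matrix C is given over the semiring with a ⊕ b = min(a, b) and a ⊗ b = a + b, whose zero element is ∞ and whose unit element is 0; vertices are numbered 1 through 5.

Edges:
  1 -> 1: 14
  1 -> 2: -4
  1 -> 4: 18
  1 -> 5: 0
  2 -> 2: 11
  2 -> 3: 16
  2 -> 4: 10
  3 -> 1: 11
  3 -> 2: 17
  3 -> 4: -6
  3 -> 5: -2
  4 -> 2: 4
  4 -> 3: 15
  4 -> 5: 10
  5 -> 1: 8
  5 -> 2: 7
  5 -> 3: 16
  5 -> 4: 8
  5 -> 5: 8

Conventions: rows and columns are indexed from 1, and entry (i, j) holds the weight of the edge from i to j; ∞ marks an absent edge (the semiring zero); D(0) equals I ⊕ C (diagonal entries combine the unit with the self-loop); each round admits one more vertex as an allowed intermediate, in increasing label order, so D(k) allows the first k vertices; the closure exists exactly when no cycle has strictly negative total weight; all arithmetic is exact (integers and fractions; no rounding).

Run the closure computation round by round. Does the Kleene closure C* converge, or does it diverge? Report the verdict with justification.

D(0):
  [0, -4, ∞, 18, 0]
  [∞, 0, 16, 10, ∞]
  [11, 17, 0, -6, -2]
  [∞, 4, 15, 0, 10]
  [8, 7, 16, 8, 0]
D(1):
  [0, -4, ∞, 18, 0]
  [∞, 0, 16, 10, ∞]
  [11, 7, 0, -6, -2]
  [∞, 4, 15, 0, 10]
  [8, 4, 16, 8, 0]
D(2):
  [0, -4, 12, 6, 0]
  [∞, 0, 16, 10, ∞]
  [11, 7, 0, -6, -2]
  [∞, 4, 15, 0, 10]
  [8, 4, 16, 8, 0]
D(3):
  [0, -4, 12, 6, 0]
  [27, 0, 16, 10, 14]
  [11, 7, 0, -6, -2]
  [26, 4, 15, 0, 10]
  [8, 4, 16, 8, 0]
D(4):
  [0, -4, 12, 6, 0]
  [27, 0, 16, 10, 14]
  [11, -2, 0, -6, -2]
  [26, 4, 15, 0, 10]
  [8, 4, 16, 8, 0]
D(5):
  [0, -4, 12, 6, 0]
  [22, 0, 16, 10, 14]
  [6, -2, 0, -6, -2]
  [18, 4, 15, 0, 10]
  [8, 4, 16, 8, 0]
Key observation: every diagonal entry stays at the unit through all rounds, so no improving cycle exists.
Answer: CONVERGES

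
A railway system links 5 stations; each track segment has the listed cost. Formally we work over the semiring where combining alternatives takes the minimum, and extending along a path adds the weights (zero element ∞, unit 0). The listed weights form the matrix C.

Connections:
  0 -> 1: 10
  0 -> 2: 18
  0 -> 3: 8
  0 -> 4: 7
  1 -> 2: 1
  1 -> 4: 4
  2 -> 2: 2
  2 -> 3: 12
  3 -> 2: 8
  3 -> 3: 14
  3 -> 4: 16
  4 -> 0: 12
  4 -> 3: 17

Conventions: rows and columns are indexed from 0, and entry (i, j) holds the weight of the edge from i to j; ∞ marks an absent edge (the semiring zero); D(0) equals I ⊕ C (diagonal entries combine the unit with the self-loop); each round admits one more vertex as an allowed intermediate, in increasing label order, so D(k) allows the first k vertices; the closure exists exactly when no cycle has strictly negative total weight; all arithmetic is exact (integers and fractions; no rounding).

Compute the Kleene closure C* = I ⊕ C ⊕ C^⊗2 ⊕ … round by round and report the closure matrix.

D(0):
  [0, 10, 18, 8, 7]
  [∞, 0, 1, ∞, 4]
  [∞, ∞, 0, 12, ∞]
  [∞, ∞, 8, 0, 16]
  [12, ∞, ∞, 17, 0]
D(1):
  [0, 10, 18, 8, 7]
  [∞, 0, 1, ∞, 4]
  [∞, ∞, 0, 12, ∞]
  [∞, ∞, 8, 0, 16]
  [12, 22, 30, 17, 0]
D(2):
  [0, 10, 11, 8, 7]
  [∞, 0, 1, ∞, 4]
  [∞, ∞, 0, 12, ∞]
  [∞, ∞, 8, 0, 16]
  [12, 22, 23, 17, 0]
D(3):
  [0, 10, 11, 8, 7]
  [∞, 0, 1, 13, 4]
  [∞, ∞, 0, 12, ∞]
  [∞, ∞, 8, 0, 16]
  [12, 22, 23, 17, 0]
D(4):
  [0, 10, 11, 8, 7]
  [∞, 0, 1, 13, 4]
  [∞, ∞, 0, 12, 28]
  [∞, ∞, 8, 0, 16]
  [12, 22, 23, 17, 0]
D(5):
  [0, 10, 11, 8, 7]
  [16, 0, 1, 13, 4]
  [40, 50, 0, 12, 28]
  [28, 38, 8, 0, 16]
  [12, 22, 23, 17, 0]
Answer: C* = [[0, 10, 11, 8, 7], [16, 0, 1, 13, 4], [40, 50, 0, 12, 28], [28, 38, 8, 0, 16], [12, 22, 23, 17, 0]]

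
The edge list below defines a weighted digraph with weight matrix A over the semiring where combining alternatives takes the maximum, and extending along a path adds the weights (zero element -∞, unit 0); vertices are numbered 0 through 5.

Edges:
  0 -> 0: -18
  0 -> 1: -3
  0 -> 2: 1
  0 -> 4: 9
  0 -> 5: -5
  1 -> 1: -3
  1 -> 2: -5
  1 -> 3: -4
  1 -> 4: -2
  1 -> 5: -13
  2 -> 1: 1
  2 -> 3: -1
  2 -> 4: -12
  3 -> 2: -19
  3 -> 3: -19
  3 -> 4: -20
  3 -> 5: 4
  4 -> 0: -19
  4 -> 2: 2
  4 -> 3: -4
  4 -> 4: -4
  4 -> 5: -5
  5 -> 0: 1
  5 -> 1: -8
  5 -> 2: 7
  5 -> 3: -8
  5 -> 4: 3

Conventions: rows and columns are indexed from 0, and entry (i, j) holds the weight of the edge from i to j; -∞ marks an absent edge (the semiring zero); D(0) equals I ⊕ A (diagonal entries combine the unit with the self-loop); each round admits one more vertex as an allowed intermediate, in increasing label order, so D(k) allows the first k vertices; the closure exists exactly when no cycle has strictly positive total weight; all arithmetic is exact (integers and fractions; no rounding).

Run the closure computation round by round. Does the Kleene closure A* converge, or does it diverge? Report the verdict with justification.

D(0):
  [0, -3, 1, -∞, 9, -5]
  [-∞, 0, -5, -4, -2, -13]
  [-∞, 1, 0, -1, -12, -∞]
  [-∞, -∞, -19, 0, -20, 4]
  [-19, -∞, 2, -4, 0, -5]
  [1, -8, 7, -8, 3, 0]
D(1):
  [0, -3, 1, -∞, 9, -5]
  [-∞, 0, -5, -4, -2, -13]
  [-∞, 1, 0, -1, -12, -∞]
  [-∞, -∞, -19, 0, -20, 4]
  [-19, -22, 2, -4, 0, -5]
  [1, -2, 7, -8, 10, 0]
D(2):
  [0, -3, 1, -7, 9, -5]
  [-∞, 0, -5, -4, -2, -13]
  [-∞, 1, 0, -1, -1, -12]
  [-∞, -∞, -19, 0, -20, 4]
  [-19, -22, 2, -4, 0, -5]
  [1, -2, 7, -6, 10, 0]
Detection: at round 3, diagonal entry (4, 4) turns strictly positive.
Key observation: the cycle 4->2->1->4 has total weight 2 + 1 + (-2), which is strictly positive.
Answer: DIVERGES — positive cycle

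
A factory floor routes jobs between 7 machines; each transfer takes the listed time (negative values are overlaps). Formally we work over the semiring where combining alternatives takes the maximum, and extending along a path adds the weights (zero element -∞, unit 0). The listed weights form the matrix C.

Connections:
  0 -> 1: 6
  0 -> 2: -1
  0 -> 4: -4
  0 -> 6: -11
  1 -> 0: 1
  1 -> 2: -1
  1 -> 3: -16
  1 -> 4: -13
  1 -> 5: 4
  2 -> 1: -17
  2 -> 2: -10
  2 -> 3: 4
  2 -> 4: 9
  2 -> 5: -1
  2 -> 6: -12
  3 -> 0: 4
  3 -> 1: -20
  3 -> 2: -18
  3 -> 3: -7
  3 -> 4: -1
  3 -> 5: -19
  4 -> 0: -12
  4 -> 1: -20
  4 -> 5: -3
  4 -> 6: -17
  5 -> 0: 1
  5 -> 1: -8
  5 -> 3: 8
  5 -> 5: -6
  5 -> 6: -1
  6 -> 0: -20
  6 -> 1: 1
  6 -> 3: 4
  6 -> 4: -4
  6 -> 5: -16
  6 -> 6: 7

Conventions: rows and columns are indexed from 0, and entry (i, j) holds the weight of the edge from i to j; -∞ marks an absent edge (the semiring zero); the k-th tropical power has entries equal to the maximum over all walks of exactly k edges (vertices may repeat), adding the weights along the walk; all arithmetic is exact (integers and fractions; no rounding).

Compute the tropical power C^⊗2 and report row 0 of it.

C^⊗2:
  [7, -10, 5, 3, 8, 10, -4]
  [5, 7, 0, 12, 8, -2, 3]
  [8, -9, -14, 7, 3, 6, -2]
  [-3, 10, 3, -11, 0, -4, -7]
  [-2, -6, -13, 5, -16, -9, -4]
  [12, 7, 0, 3, 7, -4, 6]
  [8, 8, 0, 11, 3, 5, 14]
Answer: row 0 of C^⊗2 = [7, -10, 5, 3, 8, 10, -4]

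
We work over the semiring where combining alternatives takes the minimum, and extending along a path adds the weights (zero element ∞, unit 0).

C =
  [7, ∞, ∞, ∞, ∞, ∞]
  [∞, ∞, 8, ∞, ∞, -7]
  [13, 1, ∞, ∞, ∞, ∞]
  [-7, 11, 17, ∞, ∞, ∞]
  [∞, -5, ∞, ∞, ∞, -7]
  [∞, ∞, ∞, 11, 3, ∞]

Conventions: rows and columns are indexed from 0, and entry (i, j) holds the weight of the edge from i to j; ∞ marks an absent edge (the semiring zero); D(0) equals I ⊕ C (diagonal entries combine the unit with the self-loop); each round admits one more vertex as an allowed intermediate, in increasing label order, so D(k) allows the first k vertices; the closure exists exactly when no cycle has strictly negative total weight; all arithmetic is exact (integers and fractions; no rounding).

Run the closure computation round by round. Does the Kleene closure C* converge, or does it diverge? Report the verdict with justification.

D(0):
  [0, ∞, ∞, ∞, ∞, ∞]
  [∞, 0, 8, ∞, ∞, -7]
  [13, 1, 0, ∞, ∞, ∞]
  [-7, 11, 17, 0, ∞, ∞]
  [∞, -5, ∞, ∞, 0, -7]
  [∞, ∞, ∞, 11, 3, 0]
D(1):
  [0, ∞, ∞, ∞, ∞, ∞]
  [∞, 0, 8, ∞, ∞, -7]
  [13, 1, 0, ∞, ∞, ∞]
  [-7, 11, 17, 0, ∞, ∞]
  [∞, -5, ∞, ∞, 0, -7]
  [∞, ∞, ∞, 11, 3, 0]
D(2):
  [0, ∞, ∞, ∞, ∞, ∞]
  [∞, 0, 8, ∞, ∞, -7]
  [13, 1, 0, ∞, ∞, -6]
  [-7, 11, 17, 0, ∞, 4]
  [∞, -5, 3, ∞, 0, -12]
  [∞, ∞, ∞, 11, 3, 0]
D(3):
  [0, ∞, ∞, ∞, ∞, ∞]
  [21, 0, 8, ∞, ∞, -7]
  [13, 1, 0, ∞, ∞, -6]
  [-7, 11, 17, 0, ∞, 4]
  [16, -5, 3, ∞, 0, -12]
  [∞, ∞, ∞, 11, 3, 0]
D(4):
  [0, ∞, ∞, ∞, ∞, ∞]
  [21, 0, 8, ∞, ∞, -7]
  [13, 1, 0, ∞, ∞, -6]
  [-7, 11, 17, 0, ∞, 4]
  [16, -5, 3, ∞, 0, -12]
  [4, 22, 28, 11, 3, 0]
Detection: at round 5, diagonal entry (5, 5) turns strictly negative.
Key observation: the cycle 5->4->1->5 has total weight 3 + (-5) + (-7), which is strictly negative.
Answer: DIVERGES — negative cycle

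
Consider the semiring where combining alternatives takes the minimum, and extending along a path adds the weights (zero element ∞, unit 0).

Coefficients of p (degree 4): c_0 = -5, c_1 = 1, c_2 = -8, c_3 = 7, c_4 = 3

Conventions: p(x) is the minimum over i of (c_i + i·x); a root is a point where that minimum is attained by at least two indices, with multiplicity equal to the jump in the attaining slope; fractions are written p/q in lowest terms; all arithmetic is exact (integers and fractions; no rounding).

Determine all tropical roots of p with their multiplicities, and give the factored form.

hull edge (i=0, c=-5) to (i=2, c=-8): slope -3/2, span 2
hull edge (i=2, c=-8) to (i=4, c=3): slope 11/2, span 2
Factored form: p(x) = 3 ⊗ (x ⊕ (-11/2)) ⊗ (x ⊕ (-11/2)) ⊗ (x ⊕ 3/2) ⊗ (x ⊕ 3/2)
Answer: roots = -11/2 (mult 2), 3/2 (mult 2)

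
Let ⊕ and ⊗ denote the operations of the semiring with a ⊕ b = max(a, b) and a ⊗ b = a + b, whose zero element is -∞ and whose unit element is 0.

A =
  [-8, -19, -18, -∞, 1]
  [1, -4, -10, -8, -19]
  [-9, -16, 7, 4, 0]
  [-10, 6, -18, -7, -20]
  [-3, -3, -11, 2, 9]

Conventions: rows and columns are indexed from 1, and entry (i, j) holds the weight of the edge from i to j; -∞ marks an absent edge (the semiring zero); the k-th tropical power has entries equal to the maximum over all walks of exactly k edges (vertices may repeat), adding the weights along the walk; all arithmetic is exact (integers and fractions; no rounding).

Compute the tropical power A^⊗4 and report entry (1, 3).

A^⊗2:
  [-2, -2, -10, 3, 10]
  [-3, -2, -3, -6, 2]
  [-2, 10, 14, 11, 9]
  [7, 2, -4, -2, -9]
  [6, 8, -2, 11, 18]
A^⊗3:
  [7, 9, -1, 12, 19]
  [-1, 0, 4, 4, 11]
  [11, 17, 21, 18, 18]
  [3, 4, 3, 0, 8]
  [15, 17, 7, 20, 27]
A^⊗4:
  [16, 18, 8, 21, 28]
  [8, 10, 11, 13, 20]
  [18, 24, 28, 25, 27]
  [5, 6, 10, 10, 17]
  [24, 26, 16, 29, 36]
Key observation: the optimum is the walk 1->5->5->5->3, with weight 1 + 9 + 9 + (-11) = 8.
Optimal value attained by: walk 1->5->5->5->3.
Answer: (A^⊗4)[1][3] = 8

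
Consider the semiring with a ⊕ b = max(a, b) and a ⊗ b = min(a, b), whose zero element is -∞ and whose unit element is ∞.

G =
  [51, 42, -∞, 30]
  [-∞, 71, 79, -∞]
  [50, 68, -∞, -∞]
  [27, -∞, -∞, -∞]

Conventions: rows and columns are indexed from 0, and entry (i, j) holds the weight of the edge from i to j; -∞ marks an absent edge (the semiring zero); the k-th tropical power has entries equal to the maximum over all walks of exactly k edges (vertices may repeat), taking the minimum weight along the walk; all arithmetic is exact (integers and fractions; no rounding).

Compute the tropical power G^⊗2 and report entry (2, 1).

G^⊗2:
  [51, 42, 42, 30]
  [50, 71, 71, -∞]
  [50, 68, 68, 30]
  [27, 27, -∞, 27]
Key observation: the optimum is the walk 2->1->1, with weight 68 min 71 = 68.
Optimal value attained by: walk 2->1->1.
Answer: (G^⊗2)[2][1] = 68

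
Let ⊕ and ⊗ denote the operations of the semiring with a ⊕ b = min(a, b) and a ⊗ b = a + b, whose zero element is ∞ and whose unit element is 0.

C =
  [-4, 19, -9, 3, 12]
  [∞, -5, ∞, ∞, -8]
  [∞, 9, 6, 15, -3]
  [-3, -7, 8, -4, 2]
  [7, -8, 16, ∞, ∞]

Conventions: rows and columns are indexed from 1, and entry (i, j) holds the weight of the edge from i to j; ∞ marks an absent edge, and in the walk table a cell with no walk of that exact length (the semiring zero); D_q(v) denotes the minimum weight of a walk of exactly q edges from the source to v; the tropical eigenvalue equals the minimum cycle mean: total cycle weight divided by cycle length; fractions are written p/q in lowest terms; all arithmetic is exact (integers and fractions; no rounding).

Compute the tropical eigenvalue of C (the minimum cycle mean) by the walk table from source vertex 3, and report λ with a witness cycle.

q=0: [∞, ∞, 0, ∞, ∞]
q=1: [∞, 9, 6, 15, -3]
q=2: [4, -11, 12, 11, 1]
q=3: [0, -16, -5, 7, -19]
q=4: [-12, -27, -9, 3, -24]
q=5: [-17, -32, -21, -9, -35]
Optimal cycle mean attained by: cycle 2->5->2, total (-8) + (-8), length 2.
Answer: λ = -8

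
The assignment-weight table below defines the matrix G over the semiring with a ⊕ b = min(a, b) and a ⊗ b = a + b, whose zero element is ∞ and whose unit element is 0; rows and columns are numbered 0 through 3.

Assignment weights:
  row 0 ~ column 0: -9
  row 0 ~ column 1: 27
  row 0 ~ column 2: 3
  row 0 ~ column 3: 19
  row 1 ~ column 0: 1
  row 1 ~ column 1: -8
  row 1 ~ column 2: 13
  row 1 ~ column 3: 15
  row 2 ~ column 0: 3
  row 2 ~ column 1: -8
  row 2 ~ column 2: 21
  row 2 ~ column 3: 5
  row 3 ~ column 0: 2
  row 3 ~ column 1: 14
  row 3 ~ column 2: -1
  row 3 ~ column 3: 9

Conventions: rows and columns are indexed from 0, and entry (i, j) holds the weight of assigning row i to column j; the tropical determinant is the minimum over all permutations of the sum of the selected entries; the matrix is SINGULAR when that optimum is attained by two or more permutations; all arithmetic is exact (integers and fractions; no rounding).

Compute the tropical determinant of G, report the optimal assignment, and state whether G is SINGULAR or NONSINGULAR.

σ = (0, 1, 2, 3): (-9) + (-8) + 21 + 9 = 13
σ = (0, 1, 3, 2): (-9) + (-8) + 5 + (-1) = -13
σ = (0, 2, 1, 3): (-9) + 13 + (-8) + 9 = 5
σ = (0, 2, 3, 1): (-9) + 13 + 5 + 14 = 23
σ = (0, 3, 1, 2): (-9) + 15 + (-8) + (-1) = -3
σ = (0, 3, 2, 1): (-9) + 15 + 21 + 14 = 41
σ = (1, 0, 2, 3): 27 + 1 + 21 + 9 = 58
σ = (1, 0, 3, 2): 27 + 1 + 5 + (-1) = 32
σ = (1, 2, 0, 3): 27 + 13 + 3 + 9 = 52
σ = (1, 2, 3, 0): 27 + 13 + 5 + 2 = 47
σ = (1, 3, 0, 2): 27 + 15 + 3 + (-1) = 44
σ = (1, 3, 2, 0): 27 + 15 + 21 + 2 = 65
σ = (2, 0, 1, 3): 3 + 1 + (-8) + 9 = 5
σ = (2, 0, 3, 1): 3 + 1 + 5 + 14 = 23
σ = (2, 1, 0, 3): 3 + (-8) + 3 + 9 = 7
σ = (2, 1, 3, 0): 3 + (-8) + 5 + 2 = 2
σ = (2, 3, 0, 1): 3 + 15 + 3 + 14 = 35
σ = (2, 3, 1, 0): 3 + 15 + (-8) + 2 = 12
σ = (3, 0, 1, 2): 19 + 1 + (-8) + (-1) = 11
σ = (3, 0, 2, 1): 19 + 1 + 21 + 14 = 55
σ = (3, 1, 0, 2): 19 + (-8) + 3 + (-1) = 13
σ = (3, 1, 2, 0): 19 + (-8) + 21 + 2 = 34
σ = (3, 2, 0, 1): 19 + 13 + 3 + 14 = 49
σ = (3, 2, 1, 0): 19 + 13 + (-8) + 2 = 26
Optimal value attained by: σ = (0, 1, 3, 2).
Answer: det⊕(G) = -13; verdict: NONSINGULAR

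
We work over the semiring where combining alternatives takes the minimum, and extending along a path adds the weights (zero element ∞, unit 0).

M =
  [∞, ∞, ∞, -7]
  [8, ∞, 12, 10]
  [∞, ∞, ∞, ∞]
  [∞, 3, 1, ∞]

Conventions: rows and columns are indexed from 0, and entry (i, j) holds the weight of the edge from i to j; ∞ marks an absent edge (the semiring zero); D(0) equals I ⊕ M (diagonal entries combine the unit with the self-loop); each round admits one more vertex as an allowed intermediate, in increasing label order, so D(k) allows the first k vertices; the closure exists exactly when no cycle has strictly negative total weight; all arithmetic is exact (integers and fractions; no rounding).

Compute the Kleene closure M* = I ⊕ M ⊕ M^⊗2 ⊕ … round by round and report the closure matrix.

D(0):
  [0, ∞, ∞, -7]
  [8, 0, 12, 10]
  [∞, ∞, 0, ∞]
  [∞, 3, 1, 0]
D(1):
  [0, ∞, ∞, -7]
  [8, 0, 12, 1]
  [∞, ∞, 0, ∞]
  [∞, 3, 1, 0]
D(2):
  [0, ∞, ∞, -7]
  [8, 0, 12, 1]
  [∞, ∞, 0, ∞]
  [11, 3, 1, 0]
D(3):
  [0, ∞, ∞, -7]
  [8, 0, 12, 1]
  [∞, ∞, 0, ∞]
  [11, 3, 1, 0]
D(4):
  [0, -4, -6, -7]
  [8, 0, 2, 1]
  [∞, ∞, 0, ∞]
  [11, 3, 1, 0]
Answer: M* = [[0, -4, -6, -7], [8, 0, 2, 1], [∞, ∞, 0, ∞], [11, 3, 1, 0]]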